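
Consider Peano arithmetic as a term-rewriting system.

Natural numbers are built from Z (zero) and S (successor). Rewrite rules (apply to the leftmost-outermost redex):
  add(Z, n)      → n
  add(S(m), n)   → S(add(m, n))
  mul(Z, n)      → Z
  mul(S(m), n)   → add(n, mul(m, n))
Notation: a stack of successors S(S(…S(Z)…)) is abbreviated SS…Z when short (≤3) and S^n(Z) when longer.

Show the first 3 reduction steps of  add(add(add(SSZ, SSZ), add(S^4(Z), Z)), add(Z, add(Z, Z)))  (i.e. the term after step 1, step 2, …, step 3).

Answer: after 3 steps: S(add(add(add(SZ, SSZ), add(S^4(Z), Z)), add(Z, add(Z, Z))))

Working:
  start: add(add(add(SSZ, SSZ), add(S^4(Z), Z)), add(Z, add(Z, Z)))
  [1] add(add(S(add(SZ, SSZ)), add(S^4(Z), Z)), add(Z, add(Z, Z)))
  [2] add(S(add(add(SZ, SSZ), add(S^4(Z), Z))), add(Z, add(Z, Z)))
  [3] S(add(add(add(SZ, SSZ), add(S^4(Z), Z)), add(Z, add(Z, Z))))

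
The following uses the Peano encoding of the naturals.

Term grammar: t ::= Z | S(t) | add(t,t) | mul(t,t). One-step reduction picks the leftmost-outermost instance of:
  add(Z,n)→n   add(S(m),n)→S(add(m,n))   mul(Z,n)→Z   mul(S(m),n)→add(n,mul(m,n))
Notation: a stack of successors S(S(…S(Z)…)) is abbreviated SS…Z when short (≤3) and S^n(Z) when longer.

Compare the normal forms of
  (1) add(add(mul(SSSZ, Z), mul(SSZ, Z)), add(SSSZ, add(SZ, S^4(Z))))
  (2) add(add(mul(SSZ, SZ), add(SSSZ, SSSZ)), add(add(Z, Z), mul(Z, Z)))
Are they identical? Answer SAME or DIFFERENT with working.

Answer: SAME — A ⇓ S^8(Z), B ⇓ S^8(Z)

Working:
Term A:
  start: add(add(mul(SSSZ, Z), mul(SSZ, Z)), add(SSSZ, add(SZ, S^4(Z))))
  step 1: add(add(add(Z, mul(SSZ, Z)), mul(SSZ, Z)), add(SSSZ, add(SZ, S^4(Z))))
  step 2: add(add(mul(SSZ, Z), mul(SSZ, Z)), add(SSSZ, add(SZ, S^4(Z))))
  step 3: add(add(add(Z, mul(SZ, Z)), mul(SSZ, Z)), add(SSSZ, add(SZ, S^4(Z))))
  step 4: add(add(mul(SZ, Z), mul(SSZ, Z)), add(SSSZ, add(SZ, S^4(Z))))
  step 5: add(add(add(Z, mul(Z, Z)), mul(SSZ, Z)), add(SSSZ, add(SZ, S^4(Z))))
  step 6: add(add(mul(Z, Z), mul(SSZ, Z)), add(SSSZ, add(SZ, S^4(Z))))
  step 7: add(add(Z, mul(SSZ, Z)), add(SSSZ, add(SZ, S^4(Z))))
  step 8: add(mul(SSZ, Z), add(SSSZ, add(SZ, S^4(Z))))
  step 9: add(add(Z, mul(SZ, Z)), add(SSSZ, add(SZ, S^4(Z))))
  step 10: add(mul(SZ, Z), add(SSSZ, add(SZ, S^4(Z))))
  step 11: add(add(Z, mul(Z, Z)), add(SSSZ, add(SZ, S^4(Z))))
  step 12: add(mul(Z, Z), add(SSSZ, add(SZ, S^4(Z))))
  step 13: add(Z, add(SSSZ, add(SZ, S^4(Z))))
  step 14: add(SSSZ, add(SZ, S^4(Z)))
  step 15: S(add(SSZ, add(SZ, S^4(Z))))
  step 16: S(S(add(SZ, add(SZ, S^4(Z)))))
  step 17: S(S(S(add(Z, add(SZ, S^4(Z))))))
  step 18: S(S(S(add(SZ, S^4(Z)))))
  step 19: S(S(S(S(add(Z, S^4(Z))))))
  step 20: S^8(Z)

Term B:
  start: add(add(mul(SSZ, SZ), add(SSSZ, SSSZ)), add(add(Z, Z), mul(Z, Z)))
  step 1: add(add(add(SZ, mul(SZ, SZ)), add(SSSZ, SSSZ)), add(add(Z, Z), mul(Z, Z)))
  step 2: add(add(S(add(Z, mul(SZ, SZ))), add(SSSZ, SSSZ)), add(add(Z, Z), mul(Z, Z)))
  step 3: add(S(add(add(Z, mul(SZ, SZ)), add(SSSZ, SSSZ))), add(add(Z, Z), mul(Z, Z)))
  step 4: S(add(add(add(Z, mul(SZ, SZ)), add(SSSZ, SSSZ)), add(add(Z, Z), mul(Z, Z))))
  step 5: S(add(add(mul(SZ, SZ), add(SSSZ, SSSZ)), add(add(Z, Z), mul(Z, Z))))
  step 6: S(add(add(add(SZ, mul(Z, SZ)), add(SSSZ, SSSZ)), add(add(Z, Z), mul(Z, Z))))
  step 7: S(add(add(S(add(Z, mul(Z, SZ))), add(SSSZ, SSSZ)), add(add(Z, Z), mul(Z, Z))))
  step 8: S(add(S(add(add(Z, mul(Z, SZ)), add(SSSZ, SSSZ))), add(add(Z, Z), mul(Z, Z))))
  step 9: S(S(add(add(add(Z, mul(Z, SZ)), add(SSSZ, SSSZ)), add(add(Z, Z), mul(Z, Z)))))
  step 10: S(S(add(add(mul(Z, SZ), add(SSSZ, SSSZ)), add(add(Z, Z), mul(Z, Z)))))
  step 11: S(S(add(add(Z, add(SSSZ, SSSZ)), add(add(Z, Z), mul(Z, Z)))))
  step 12: S(S(add(add(SSSZ, SSSZ), add(add(Z, Z), mul(Z, Z)))))
  step 13: S(S(add(S(add(SSZ, SSSZ)), add(add(Z, Z), mul(Z, Z)))))
  step 14: S(S(S(add(add(SSZ, SSSZ), add(add(Z, Z), mul(Z, Z))))))
  step 15: S(S(S(add(S(add(SZ, SSSZ)), add(add(Z, Z), mul(Z, Z))))))
  step 16: S(S(S(S(add(add(SZ, SSSZ), add(add(Z, Z), mul(Z, Z)))))))
  step 17: S(S(S(S(add(S(add(Z, SSSZ)), add(add(Z, Z), mul(Z, Z)))))))
  step 18: S(S(S(S(S(add(add(Z, SSSZ), add(add(Z, Z), mul(Z, Z))))))))
  step 19: S(S(S(S(S(add(SSSZ, add(add(Z, Z), mul(Z, Z))))))))
  step 20: S(S(S(S(S(S(add(SSZ, add(add(Z, Z), mul(Z, Z)))))))))
  step 21: S(S(S(S(S(S(S(add(SZ, add(add(Z, Z), mul(Z, Z))))))))))
  step 22: S(S(S(S(S(S(S(S(add(Z, add(add(Z, Z), mul(Z, Z)))))))))))
  step 23: S(S(S(S(S(S(S(S(add(add(Z, Z), mul(Z, Z))))))))))
  step 24: S(S(S(S(S(S(S(S(add(Z, mul(Z, Z))))))))))
  step 25: S(S(S(S(S(S(S(S(mul(Z, Z)))))))))
  step 26: S^8(Z)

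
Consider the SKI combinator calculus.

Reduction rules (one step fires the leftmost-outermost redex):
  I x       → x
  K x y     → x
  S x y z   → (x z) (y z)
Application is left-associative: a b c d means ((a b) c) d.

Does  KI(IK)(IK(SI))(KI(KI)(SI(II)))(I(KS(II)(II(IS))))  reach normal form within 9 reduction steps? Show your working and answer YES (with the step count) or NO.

Answer: YES — reaches normal form SI(SS) in 9 ≤ 9 steps

Reduction:
  start: KI(IK)(IK(SI))(KI(KI)(SI(II)))(I(KS(II)(II(IS))))
  [1] I(IK(SI))(KI(KI)(SI(II)))(I(KS(II)(II(IS))))
  [2] IK(SI)(KI(KI)(SI(II)))(I(KS(II)(II(IS))))
  [3] K(SI)(KI(KI)(SI(II)))(I(KS(II)(II(IS))))
  [4] SI(I(KS(II)(II(IS))))
  [5] SI(KS(II)(II(IS)))
  [6] SI(S(II(IS)))
  [7] SI(S(I(IS)))
  [8] SI(S(IS))
  [9] SI(SS)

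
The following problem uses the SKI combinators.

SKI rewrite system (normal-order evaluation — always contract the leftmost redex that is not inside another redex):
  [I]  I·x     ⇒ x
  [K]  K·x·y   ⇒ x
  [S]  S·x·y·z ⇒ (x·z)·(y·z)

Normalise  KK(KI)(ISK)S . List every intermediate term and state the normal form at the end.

Answer: normal form = SK  (in 3 steps)

Working:
  start: KK(KI)(ISK)S
  →1  K(ISK)S
  →2  ISK
  →3  SK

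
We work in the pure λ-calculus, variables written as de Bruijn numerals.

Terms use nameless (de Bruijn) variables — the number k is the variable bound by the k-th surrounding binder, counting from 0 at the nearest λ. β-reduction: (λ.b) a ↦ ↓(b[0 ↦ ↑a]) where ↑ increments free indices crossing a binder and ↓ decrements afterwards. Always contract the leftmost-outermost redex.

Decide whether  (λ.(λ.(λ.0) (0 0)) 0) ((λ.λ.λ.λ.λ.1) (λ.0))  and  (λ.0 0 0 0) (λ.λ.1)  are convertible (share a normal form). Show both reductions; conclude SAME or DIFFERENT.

Term A:
  start: (λ.(λ.(λ.0) (0 0)) 0) ((λ.λ.λ.λ.λ.1) (λ.0))
  [1] (λ.(λ.0) (0 0)) ((λ.λ.λ.λ.λ.1) (λ.0))
  [2] (λ.0) ((λ.λ.λ.λ.λ.1) (λ.0) ((λ.λ.λ.λ.λ.1) (λ.0)))
  [3] (λ.λ.λ.λ.λ.1) (λ.0) ((λ.λ.λ.λ.λ.1) (λ.0))
  [4] (λ.λ.λ.λ.1) ((λ.λ.λ.λ.λ.1) (λ.0))
  [5] λ.λ.λ.1

Term B:
  start: (λ.0 0 0 0) (λ.λ.1)
  [1] (λ.λ.1) (λ.λ.1) (λ.λ.1) (λ.λ.1)
  [2] (λ.λ.λ.1) (λ.λ.1) (λ.λ.1)
  [3] (λ.λ.1) (λ.λ.1)
  [4] λ.λ.λ.1

Answer: SAME — A ⇓ λ.λ.λ.1, B ⇓ λ.λ.λ.1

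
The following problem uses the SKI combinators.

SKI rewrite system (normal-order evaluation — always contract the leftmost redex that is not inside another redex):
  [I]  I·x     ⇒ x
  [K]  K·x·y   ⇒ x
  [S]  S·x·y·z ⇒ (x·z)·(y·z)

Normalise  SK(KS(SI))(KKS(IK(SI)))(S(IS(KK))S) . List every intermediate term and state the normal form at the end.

  start: SK(KS(SI))(KKS(IK(SI)))(S(IS(KK))S)
  [1] K(KKS(IK(SI)))(KS(SI)(KKS(IK(SI))))(S(IS(KK))S)
  [2] KKS(IK(SI))(S(IS(KK))S)
  [3] K(IK(SI))(S(IS(KK))S)
  [4] IK(SI)
  [5] K(SI)

Answer: normal form = K(SI)  (in 5 steps)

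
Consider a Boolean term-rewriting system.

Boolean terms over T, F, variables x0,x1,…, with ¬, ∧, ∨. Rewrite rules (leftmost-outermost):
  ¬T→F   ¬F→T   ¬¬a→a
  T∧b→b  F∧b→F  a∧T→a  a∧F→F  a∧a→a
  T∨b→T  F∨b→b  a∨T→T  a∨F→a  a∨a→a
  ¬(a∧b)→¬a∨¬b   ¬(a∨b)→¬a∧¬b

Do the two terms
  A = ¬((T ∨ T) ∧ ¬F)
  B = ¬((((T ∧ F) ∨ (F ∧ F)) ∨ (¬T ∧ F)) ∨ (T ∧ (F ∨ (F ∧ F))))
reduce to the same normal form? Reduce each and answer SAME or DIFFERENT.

Answer: DIFFERENT — A ⇓ F, B ⇓ T

Reduction:
Term A:
  start: ¬((T ∨ T) ∧ ¬F)
  →1  ¬(T ∨ T) ∨ ¬¬F
  →2  (¬T ∧ ¬T) ∨ ¬¬F
  →3  ¬T ∨ ¬¬F
  →4  F ∨ ¬¬F
  →5  ¬¬F
  →6  F

Term B:
  start: ¬((((T ∧ F) ∨ (F ∧ F)) ∨ (¬T ∧ F)) ∨ (T ∧ (F ∨ (F ∧ F))))
  →1  ¬(((T ∧ F) ∨ (F ∧ F)) ∨ (¬T ∧ F)) ∧ ¬(T ∧ (F ∨ (F ∧ F)))
  →2  (¬((T ∧ F) ∨ (F ∧ F)) ∧ ¬(¬T ∧ F)) ∧ ¬(T ∧ (F ∨ (F ∧ F)))
  →3  ((¬(T ∧ F) ∧ ¬(F ∧ F)) ∧ ¬(¬T ∧ F)) ∧ ¬(T ∧ (F ∨ (F ∧ F)))
  →4  (((¬T ∨ ¬F) ∧ ¬(F ∧ F)) ∧ ¬(¬T ∧ F)) ∧ ¬(T ∧ (F ∨ (F ∧ F)))
  →5  (((F ∨ ¬F) ∧ ¬(F ∧ F)) ∧ ¬(¬T ∧ F)) ∧ ¬(T ∧ (F ∨ (F ∧ F)))
  →6  ((¬F ∧ ¬(F ∧ F)) ∧ ¬(¬T ∧ F)) ∧ ¬(T ∧ (F ∨ (F ∧ F)))
  →7  ((T ∧ ¬(F ∧ F)) ∧ ¬(¬T ∧ F)) ∧ ¬(T ∧ (F ∨ (F ∧ F)))
  →8  (¬(F ∧ F) ∧ ¬(¬T ∧ F)) ∧ ¬(T ∧ (F ∨ (F ∧ F)))
  →9  ((¬F ∨ ¬F) ∧ ¬(¬T ∧ F)) ∧ ¬(T ∧ (F ∨ (F ∧ F)))
  →10  (¬F ∧ ¬(¬T ∧ F)) ∧ ¬(T ∧ (F ∨ (F ∧ F)))
  →11  (T ∧ ¬(¬T ∧ F)) ∧ ¬(T ∧ (F ∨ (F ∧ F)))
  →12  ¬(¬T ∧ F) ∧ ¬(T ∧ (F ∨ (F ∧ F)))
  →13  (¬¬T ∨ ¬F) ∧ ¬(T ∧ (F ∨ (F ∧ F)))
  →14  (T ∨ ¬F) ∧ ¬(T ∧ (F ∨ (F ∧ F)))
  →15  T ∧ ¬(T ∧ (F ∨ (F ∧ F)))
  →16  ¬(T ∧ (F ∨ (F ∧ F)))
  →17  ¬T ∨ ¬(F ∨ (F ∧ F))
  →18  F ∨ ¬(F ∨ (F ∧ F))
  →19  ¬(F ∨ (F ∧ F))
  →20  ¬F ∧ ¬(F ∧ F)
  →21  T ∧ ¬(F ∧ F)
  →22  ¬(F ∧ F)
  →23  ¬F ∨ ¬F
  →24  ¬F
  →25  T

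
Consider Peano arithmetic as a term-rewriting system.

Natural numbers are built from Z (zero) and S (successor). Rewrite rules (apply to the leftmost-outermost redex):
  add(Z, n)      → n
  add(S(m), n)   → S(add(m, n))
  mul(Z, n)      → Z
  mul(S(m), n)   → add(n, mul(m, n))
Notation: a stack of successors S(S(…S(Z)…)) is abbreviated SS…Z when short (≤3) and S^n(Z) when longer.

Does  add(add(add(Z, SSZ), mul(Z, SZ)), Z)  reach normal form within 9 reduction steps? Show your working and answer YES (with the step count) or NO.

Answer: YES — reaches normal form SSZ in 8 ≤ 9 steps

Working:
  start: add(add(add(Z, SSZ), mul(Z, SZ)), Z)
  [1] add(add(SSZ, mul(Z, SZ)), Z)
  [2] add(S(add(SZ, mul(Z, SZ))), Z)
  [3] S(add(add(SZ, mul(Z, SZ)), Z))
  [4] S(add(S(add(Z, mul(Z, SZ))), Z))
  [5] S(S(add(add(Z, mul(Z, SZ)), Z)))
  [6] S(S(add(mul(Z, SZ), Z)))
  [7] S(S(add(Z, Z)))
  [8] SSZ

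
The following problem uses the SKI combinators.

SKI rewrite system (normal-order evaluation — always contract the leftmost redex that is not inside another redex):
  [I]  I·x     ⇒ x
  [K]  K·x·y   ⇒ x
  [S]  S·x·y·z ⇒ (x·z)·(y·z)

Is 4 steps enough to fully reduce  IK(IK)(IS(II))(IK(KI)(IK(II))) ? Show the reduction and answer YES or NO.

  start: IK(IK)(IS(II))(IK(KI)(IK(II)))
  [1] K(IK)(IS(II))(IK(KI)(IK(II)))
  [2] IK(IK(KI)(IK(II)))
  [3] K(IK(KI)(IK(II)))
  [4] K(K(KI)(IK(II)))

Answer: NO — after 4 steps the term is K(K(KI)(IK(II))), not yet normal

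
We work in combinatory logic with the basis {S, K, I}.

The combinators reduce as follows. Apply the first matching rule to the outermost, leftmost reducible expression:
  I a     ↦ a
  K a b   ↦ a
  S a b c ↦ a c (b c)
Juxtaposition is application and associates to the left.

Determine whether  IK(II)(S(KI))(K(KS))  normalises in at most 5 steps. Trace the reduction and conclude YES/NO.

  start: IK(II)(S(KI))(K(KS))
  [1] K(II)(S(KI))(K(KS))
  [2] II(K(KS))
  [3] I(K(KS))
  [4] K(KS)

Answer: YES — reaches normal form K(KS) in 4 ≤ 5 steps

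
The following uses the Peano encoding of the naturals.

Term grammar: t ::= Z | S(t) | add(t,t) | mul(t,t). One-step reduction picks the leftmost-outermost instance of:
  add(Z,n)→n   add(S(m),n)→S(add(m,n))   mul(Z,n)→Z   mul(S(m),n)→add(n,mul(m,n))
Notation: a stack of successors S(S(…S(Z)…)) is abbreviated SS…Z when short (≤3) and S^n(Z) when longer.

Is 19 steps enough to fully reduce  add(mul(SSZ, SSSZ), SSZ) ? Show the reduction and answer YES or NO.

  start: add(mul(SSZ, SSSZ), SSZ)
  step 1: add(add(SSSZ, mul(SZ, SSSZ)), SSZ)
  step 2: add(S(add(SSZ, mul(SZ, SSSZ))), SSZ)
  step 3: S(add(add(SSZ, mul(SZ, SSSZ)), SSZ))
  step 4: S(add(S(add(SZ, mul(SZ, SSSZ))), SSZ))
  step 5: S(S(add(add(SZ, mul(SZ, SSSZ)), SSZ)))
  step 6: S(S(add(S(add(Z, mul(SZ, SSSZ))), SSZ)))
  step 7: S(S(S(add(add(Z, mul(SZ, SSSZ)), SSZ))))
  step 8: S(S(S(add(mul(SZ, SSSZ), SSZ))))
  step 9: S(S(S(add(add(SSSZ, mul(Z, SSSZ)), SSZ))))
  step 10: S(S(S(add(S(add(SSZ, mul(Z, SSSZ))), SSZ))))
  step 11: S(S(S(S(add(add(SSZ, mul(Z, SSSZ)), SSZ)))))
  step 12: S(S(S(S(add(S(add(SZ, mul(Z, SSSZ))), SSZ)))))
  step 13: S(S(S(S(S(add(add(SZ, mul(Z, SSSZ)), SSZ))))))
  step 14: S(S(S(S(S(add(S(add(Z, mul(Z, SSSZ))), SSZ))))))
  step 15: S(S(S(S(S(S(add(add(Z, mul(Z, SSSZ)), SSZ)))))))
  step 16: S(S(S(S(S(S(add(mul(Z, SSSZ), SSZ)))))))
  step 17: S(S(S(S(S(S(add(Z, SSZ)))))))
  step 18: S^8(Z)

Answer: YES — reaches normal form S^8(Z) in 18 ≤ 19 steps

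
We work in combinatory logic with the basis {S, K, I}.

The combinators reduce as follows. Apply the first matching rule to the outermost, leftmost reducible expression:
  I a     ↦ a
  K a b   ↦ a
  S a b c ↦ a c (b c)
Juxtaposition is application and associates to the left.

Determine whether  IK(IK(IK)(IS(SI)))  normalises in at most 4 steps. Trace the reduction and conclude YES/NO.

  start: IK(IK(IK)(IS(SI)))
  step 1: K(IK(IK)(IS(SI)))
  step 2: K(K(IK)(IS(SI)))
  step 3: K(IK)
  step 4: KK

Answer: YES — reaches normal form KK in 4 ≤ 4 steps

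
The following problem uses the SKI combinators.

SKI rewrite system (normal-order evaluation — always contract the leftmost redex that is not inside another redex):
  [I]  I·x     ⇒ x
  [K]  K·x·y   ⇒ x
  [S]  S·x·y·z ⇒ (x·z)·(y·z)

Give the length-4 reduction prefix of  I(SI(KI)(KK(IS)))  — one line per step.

Answer: after 4 steps: K(KI(KK(IS)))

Working:
  start: I(SI(KI)(KK(IS)))
  step 1: SI(KI)(KK(IS))
  step 2: I(KK(IS))(KI(KK(IS)))
  step 3: KK(IS)(KI(KK(IS)))
  step 4: K(KI(KK(IS)))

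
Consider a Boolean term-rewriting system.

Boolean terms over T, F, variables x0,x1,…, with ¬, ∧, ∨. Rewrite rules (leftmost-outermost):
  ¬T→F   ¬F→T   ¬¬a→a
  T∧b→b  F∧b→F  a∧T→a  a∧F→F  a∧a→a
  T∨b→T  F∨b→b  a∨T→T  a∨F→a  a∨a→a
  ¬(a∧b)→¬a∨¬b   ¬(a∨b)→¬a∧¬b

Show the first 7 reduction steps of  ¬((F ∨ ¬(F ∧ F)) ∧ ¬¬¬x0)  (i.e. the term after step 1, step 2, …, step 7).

Answer: after 7 steps: ¬¬¬¬x0

Working:
  start: ¬((F ∨ ¬(F ∧ F)) ∧ ¬¬¬x0)
  step 1: ¬(F ∨ ¬(F ∧ F)) ∨ ¬¬¬¬x0
  step 2: (¬F ∧ ¬¬(F ∧ F)) ∨ ¬¬¬¬x0
  step 3: (T ∧ ¬¬(F ∧ F)) ∨ ¬¬¬¬x0
  step 4: ¬¬(F ∧ F) ∨ ¬¬¬¬x0
  step 5: (F ∧ F) ∨ ¬¬¬¬x0
  step 6: F ∨ ¬¬¬¬x0
  step 7: ¬¬¬¬x0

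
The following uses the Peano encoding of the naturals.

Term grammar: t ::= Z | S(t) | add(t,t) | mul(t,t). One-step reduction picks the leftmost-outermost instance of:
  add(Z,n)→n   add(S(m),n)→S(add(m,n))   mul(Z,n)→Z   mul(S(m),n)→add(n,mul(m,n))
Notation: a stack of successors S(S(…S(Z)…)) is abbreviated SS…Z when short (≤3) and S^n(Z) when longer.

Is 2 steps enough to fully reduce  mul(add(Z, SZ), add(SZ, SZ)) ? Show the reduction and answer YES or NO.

Answer: NO — after 2 steps the term is add(add(SZ, SZ), mul(Z, add(SZ, SZ))), not yet normal

Derivation:
  start: mul(add(Z, SZ), add(SZ, SZ))
  step 1: mul(SZ, add(SZ, SZ))
  step 2: add(add(SZ, SZ), mul(Z, add(SZ, SZ)))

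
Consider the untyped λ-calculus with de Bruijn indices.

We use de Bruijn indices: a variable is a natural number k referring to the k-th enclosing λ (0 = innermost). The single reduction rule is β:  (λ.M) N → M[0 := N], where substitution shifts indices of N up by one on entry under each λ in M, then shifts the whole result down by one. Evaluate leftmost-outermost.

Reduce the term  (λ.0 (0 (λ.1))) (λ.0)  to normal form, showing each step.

Answer: normal form = λ.λ.0  (in 3 steps)

Reduction:
  start: (λ.0 (0 (λ.1))) (λ.0)
  →1  (λ.0) ((λ.0) (λ.λ.0))
  →2  (λ.0) (λ.λ.0)
  →3  λ.λ.0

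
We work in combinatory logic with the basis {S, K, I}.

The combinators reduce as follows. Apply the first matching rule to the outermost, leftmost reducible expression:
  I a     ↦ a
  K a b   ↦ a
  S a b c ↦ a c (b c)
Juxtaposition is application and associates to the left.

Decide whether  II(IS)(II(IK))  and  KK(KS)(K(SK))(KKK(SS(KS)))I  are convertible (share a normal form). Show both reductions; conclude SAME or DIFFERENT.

Answer: SAME — A ⇓ SK, B ⇓ SK

Derivation:
Term A:
  start: II(IS)(II(IK))
  →1  I(IS)(II(IK))
  →2  IS(II(IK))
  →3  S(II(IK))
  →4  S(I(IK))
  →5  S(IK)
  →6  SK

Term B:
  start: KK(KS)(K(SK))(KKK(SS(KS)))I
  →1  K(K(SK))(KKK(SS(KS)))I
  →2  K(SK)I
  →3  SK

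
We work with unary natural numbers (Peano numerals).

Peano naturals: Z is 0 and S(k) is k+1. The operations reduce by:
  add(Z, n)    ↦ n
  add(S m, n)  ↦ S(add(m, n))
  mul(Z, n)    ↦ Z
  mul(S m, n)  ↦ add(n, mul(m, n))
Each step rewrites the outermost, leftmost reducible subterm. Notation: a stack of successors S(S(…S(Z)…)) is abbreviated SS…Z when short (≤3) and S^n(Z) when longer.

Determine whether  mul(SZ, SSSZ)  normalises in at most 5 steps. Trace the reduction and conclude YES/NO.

Answer: NO — after 5 steps the term is S(S(S(mul(Z, SSSZ)))), not yet normal

Reduction:
  start: mul(SZ, SSSZ)
  step 1: add(SSSZ, mul(Z, SSSZ))
  step 2: S(add(SSZ, mul(Z, SSSZ)))
  step 3: S(S(add(SZ, mul(Z, SSSZ))))
  step 4: S(S(S(add(Z, mul(Z, SSSZ)))))
  step 5: S(S(S(mul(Z, SSSZ))))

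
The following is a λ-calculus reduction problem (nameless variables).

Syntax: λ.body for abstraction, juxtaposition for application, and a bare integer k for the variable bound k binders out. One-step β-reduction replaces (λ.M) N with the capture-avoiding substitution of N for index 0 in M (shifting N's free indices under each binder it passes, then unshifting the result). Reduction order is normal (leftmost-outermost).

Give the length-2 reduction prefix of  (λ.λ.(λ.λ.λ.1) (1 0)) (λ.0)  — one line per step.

  start: (λ.λ.(λ.λ.λ.1) (1 0)) (λ.0)
  [1] λ.(λ.λ.λ.1) ((λ.0) 0)
  [2] λ.λ.λ.1

Answer: after 2 steps: λ.λ.λ.1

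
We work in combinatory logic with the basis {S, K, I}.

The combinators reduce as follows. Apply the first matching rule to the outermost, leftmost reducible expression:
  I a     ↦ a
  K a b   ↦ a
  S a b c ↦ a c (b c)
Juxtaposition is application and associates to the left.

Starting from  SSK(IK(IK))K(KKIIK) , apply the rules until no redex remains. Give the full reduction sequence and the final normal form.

Answer: normal form = KK  (in 9 steps)

Working:
  start: SSK(IK(IK))K(KKIIK)
  →1  S(IK(IK))(K(IK(IK)))K(KKIIK)
  →2  IK(IK)K(K(IK(IK))K)(KKIIK)
  →3  K(IK)K(K(IK(IK))K)(KKIIK)
  →4  IK(K(IK(IK))K)(KKIIK)
  →5  K(K(IK(IK))K)(KKIIK)
  →6  K(IK(IK))K
  →7  IK(IK)
  →8  K(IK)
  →9  KK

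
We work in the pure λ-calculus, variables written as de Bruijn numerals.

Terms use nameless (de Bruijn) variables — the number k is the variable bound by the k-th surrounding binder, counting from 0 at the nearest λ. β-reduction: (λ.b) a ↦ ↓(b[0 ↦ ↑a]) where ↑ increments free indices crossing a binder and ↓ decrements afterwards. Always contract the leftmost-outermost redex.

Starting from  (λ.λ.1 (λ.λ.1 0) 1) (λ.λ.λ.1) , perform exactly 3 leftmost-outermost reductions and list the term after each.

  start: (λ.λ.1 (λ.λ.1 0) 1) (λ.λ.λ.1)
  [1] λ.(λ.λ.λ.1) (λ.λ.1 0) (λ.λ.λ.1)
  [2] λ.(λ.λ.1) (λ.λ.λ.1)
  [3] λ.λ.λ.λ.λ.1

Answer: after 3 steps: λ.λ.λ.λ.λ.1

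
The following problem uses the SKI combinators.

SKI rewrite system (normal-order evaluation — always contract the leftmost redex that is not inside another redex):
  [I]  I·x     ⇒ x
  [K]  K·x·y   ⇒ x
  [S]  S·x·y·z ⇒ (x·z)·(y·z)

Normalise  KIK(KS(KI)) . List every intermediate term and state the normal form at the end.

Answer: normal form = S  (in 3 steps)

Working:
  start: KIK(KS(KI))
  step 1: I(KS(KI))
  step 2: KS(KI)
  step 3: S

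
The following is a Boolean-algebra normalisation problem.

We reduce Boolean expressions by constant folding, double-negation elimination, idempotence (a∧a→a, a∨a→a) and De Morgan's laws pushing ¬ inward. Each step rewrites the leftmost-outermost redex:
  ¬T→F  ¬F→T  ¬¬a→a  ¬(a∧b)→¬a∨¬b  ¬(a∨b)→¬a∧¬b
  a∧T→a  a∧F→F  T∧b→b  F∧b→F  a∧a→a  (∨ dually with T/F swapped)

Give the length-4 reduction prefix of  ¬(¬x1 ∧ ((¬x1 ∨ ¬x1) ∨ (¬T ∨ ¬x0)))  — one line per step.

  start: ¬(¬x1 ∧ ((¬x1 ∨ ¬x1) ∨ (¬T ∨ ¬x0)))
  →1  ¬¬x1 ∨ ¬((¬x1 ∨ ¬x1) ∨ (¬T ∨ ¬x0))
  →2  x1 ∨ ¬((¬x1 ∨ ¬x1) ∨ (¬T ∨ ¬x0))
  →3  x1 ∨ (¬(¬x1 ∨ ¬x1) ∧ ¬(¬T ∨ ¬x0))
  →4  x1 ∨ ((¬¬x1 ∧ ¬¬x1) ∧ ¬(¬T ∨ ¬x0))

Answer: after 4 steps: x1 ∨ ((¬¬x1 ∧ ¬¬x1) ∧ ¬(¬T ∨ ¬x0))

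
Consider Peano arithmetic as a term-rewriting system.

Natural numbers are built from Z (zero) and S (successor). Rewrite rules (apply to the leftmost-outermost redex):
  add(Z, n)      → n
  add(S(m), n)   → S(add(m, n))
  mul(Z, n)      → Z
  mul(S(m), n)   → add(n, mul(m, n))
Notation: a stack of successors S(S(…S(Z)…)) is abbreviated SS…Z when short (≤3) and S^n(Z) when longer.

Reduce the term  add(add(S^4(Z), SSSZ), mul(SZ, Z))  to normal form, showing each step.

  start: add(add(S^4(Z), SSSZ), mul(SZ, Z))
  step 1: add(S(add(SSSZ, SSSZ)), mul(SZ, Z))
  step 2: S(add(add(SSSZ, SSSZ), mul(SZ, Z)))
  step 3: S(add(S(add(SSZ, SSSZ)), mul(SZ, Z)))
  step 4: S(S(add(add(SSZ, SSSZ), mul(SZ, Z))))
  step 5: S(S(add(S(add(SZ, SSSZ)), mul(SZ, Z))))
  step 6: S(S(S(add(add(SZ, SSSZ), mul(SZ, Z)))))
  step 7: S(S(S(add(S(add(Z, SSSZ)), mul(SZ, Z)))))
  step 8: S(S(S(S(add(add(Z, SSSZ), mul(SZ, Z))))))
  step 9: S(S(S(S(add(SSSZ, mul(SZ, Z))))))
  step 10: S(S(S(S(S(add(SSZ, mul(SZ, Z)))))))
  step 11: S(S(S(S(S(S(add(SZ, mul(SZ, Z))))))))
  step 12: S(S(S(S(S(S(S(add(Z, mul(SZ, Z)))))))))
  step 13: S(S(S(S(S(S(S(mul(SZ, Z))))))))
  step 14: S(S(S(S(S(S(S(add(Z, mul(Z, Z)))))))))
  step 15: S(S(S(S(S(S(S(mul(Z, Z))))))))
  step 16: S^7(Z)

Answer: normal form = S^7(Z)  (in 16 steps)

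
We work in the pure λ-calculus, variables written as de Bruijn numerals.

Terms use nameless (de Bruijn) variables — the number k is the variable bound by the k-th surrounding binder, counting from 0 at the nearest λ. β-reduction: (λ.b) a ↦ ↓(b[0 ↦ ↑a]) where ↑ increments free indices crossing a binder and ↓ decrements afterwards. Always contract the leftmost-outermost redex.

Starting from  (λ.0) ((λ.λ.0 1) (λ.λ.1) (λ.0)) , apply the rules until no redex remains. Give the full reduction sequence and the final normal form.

  start: (λ.0) ((λ.λ.0 1) (λ.λ.1) (λ.0))
  →1  (λ.λ.0 1) (λ.λ.1) (λ.0)
  →2  (λ.0 (λ.λ.1)) (λ.0)
  →3  (λ.0) (λ.λ.1)
  →4  λ.λ.1

Answer: normal form = λ.λ.1  (in 4 steps)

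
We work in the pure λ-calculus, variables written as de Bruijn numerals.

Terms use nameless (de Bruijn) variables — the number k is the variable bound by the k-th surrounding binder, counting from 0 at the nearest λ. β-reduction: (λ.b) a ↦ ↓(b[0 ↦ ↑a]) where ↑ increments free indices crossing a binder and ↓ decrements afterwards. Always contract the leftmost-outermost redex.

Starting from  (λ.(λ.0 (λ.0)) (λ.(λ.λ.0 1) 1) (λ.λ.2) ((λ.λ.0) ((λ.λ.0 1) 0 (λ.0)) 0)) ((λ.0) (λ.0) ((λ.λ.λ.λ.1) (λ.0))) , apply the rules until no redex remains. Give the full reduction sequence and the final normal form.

Answer: normal form = λ.λ.λ.1  (in 10 steps)

Derivation:
  start: (λ.(λ.0 (λ.0)) (λ.(λ.λ.0 1) 1) (λ.λ.2) ((λ.λ.0) ((λ.λ.0 1) 0 (λ.0)) 0)) ((λ.0) (λ.0) ((λ.λ.λ.λ.1) (λ.0)))
  [1] (λ.0 (λ.0)) (λ.(λ.λ.0 1) ((λ.0) (λ.0) ((λ.λ.λ.λ.1) (λ.0)))) (λ.λ.(λ.0) (λ.0) ((λ.λ.λ.λ.1) (λ.0))) ((λ.λ.0) ((λ.λ.0 1) ((λ.0) (λ.0) ((λ.λ.λ.λ.1) (λ.0))) (λ.0)) ((λ.0) (λ.0) ((λ.λ.λ.λ.1) (λ.0))))
  [2] (λ.(λ.λ.0 1) ((λ.0) (λ.0) ((λ.λ.λ.λ.1) (λ.0)))) (λ.0) (λ.λ.(λ.0) (λ.0) ((λ.λ.λ.λ.1) (λ.0))) ((λ.λ.0) ((λ.λ.0 1) ((λ.0) (λ.0) ((λ.λ.λ.λ.1) (λ.0))) (λ.0)) ((λ.0) (λ.0) ((λ.λ.λ.λ.1) (λ.0))))
  [3] (λ.λ.0 1) ((λ.0) (λ.0) ((λ.λ.λ.λ.1) (λ.0))) (λ.λ.(λ.0) (λ.0) ((λ.λ.λ.λ.1) (λ.0))) ((λ.λ.0) ((λ.λ.0 1) ((λ.0) (λ.0) ((λ.λ.λ.λ.1) (λ.0))) (λ.0)) ((λ.0) (λ.0) ((λ.λ.λ.λ.1) (λ.0))))
  [4] (λ.0 ((λ.0) (λ.0) ((λ.λ.λ.λ.1) (λ.0)))) (λ.λ.(λ.0) (λ.0) ((λ.λ.λ.λ.1) (λ.0))) ((λ.λ.0) ((λ.λ.0 1) ((λ.0) (λ.0) ((λ.λ.λ.λ.1) (λ.0))) (λ.0)) ((λ.0) (λ.0) ((λ.λ.λ.λ.1) (λ.0))))
  [5] (λ.λ.(λ.0) (λ.0) ((λ.λ.λ.λ.1) (λ.0))) ((λ.0) (λ.0) ((λ.λ.λ.λ.1) (λ.0))) ((λ.λ.0) ((λ.λ.0 1) ((λ.0) (λ.0) ((λ.λ.λ.λ.1) (λ.0))) (λ.0)) ((λ.0) (λ.0) ((λ.λ.λ.λ.1) (λ.0))))
  [6] (λ.(λ.0) (λ.0) ((λ.λ.λ.λ.1) (λ.0))) ((λ.λ.0) ((λ.λ.0 1) ((λ.0) (λ.0) ((λ.λ.λ.λ.1) (λ.0))) (λ.0)) ((λ.0) (λ.0) ((λ.λ.λ.λ.1) (λ.0))))
  [7] (λ.0) (λ.0) ((λ.λ.λ.λ.1) (λ.0))
  [8] (λ.0) ((λ.λ.λ.λ.1) (λ.0))
  [9] (λ.λ.λ.λ.1) (λ.0)
  [10] λ.λ.λ.1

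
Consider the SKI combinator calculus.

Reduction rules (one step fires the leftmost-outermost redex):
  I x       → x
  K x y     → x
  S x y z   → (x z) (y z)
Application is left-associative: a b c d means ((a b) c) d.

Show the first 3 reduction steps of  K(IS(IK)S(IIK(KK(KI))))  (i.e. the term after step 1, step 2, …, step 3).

  start: K(IS(IK)S(IIK(KK(KI))))
  step 1: K(S(IK)S(IIK(KK(KI))))
  step 2: K(IK(IIK(KK(KI)))(S(IIK(KK(KI)))))
  step 3: K(K(IIK(KK(KI)))(S(IIK(KK(KI)))))

Answer: after 3 steps: K(K(IIK(KK(KI)))(S(IIK(KK(KI)))))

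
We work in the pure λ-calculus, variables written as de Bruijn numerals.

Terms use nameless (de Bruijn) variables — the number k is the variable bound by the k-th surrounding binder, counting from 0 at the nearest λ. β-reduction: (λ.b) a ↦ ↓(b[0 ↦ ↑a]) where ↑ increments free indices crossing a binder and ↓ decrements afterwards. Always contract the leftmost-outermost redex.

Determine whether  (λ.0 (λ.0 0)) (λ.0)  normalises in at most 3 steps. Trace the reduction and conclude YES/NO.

Answer: YES — reaches normal form λ.0 0 in 2 ≤ 3 steps

Derivation:
  start: (λ.0 (λ.0 0)) (λ.0)
  →1  (λ.0) (λ.0 0)
  →2  λ.0 0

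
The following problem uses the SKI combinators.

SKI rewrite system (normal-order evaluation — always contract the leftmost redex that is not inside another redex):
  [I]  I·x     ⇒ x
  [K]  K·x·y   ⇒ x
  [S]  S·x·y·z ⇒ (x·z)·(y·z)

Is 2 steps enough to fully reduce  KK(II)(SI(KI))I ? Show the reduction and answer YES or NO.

Answer: YES — reaches normal form SI(KI) in 2 ≤ 2 steps

Derivation:
  start: KK(II)(SI(KI))I
  step 1: K(SI(KI))I
  step 2: SI(KI)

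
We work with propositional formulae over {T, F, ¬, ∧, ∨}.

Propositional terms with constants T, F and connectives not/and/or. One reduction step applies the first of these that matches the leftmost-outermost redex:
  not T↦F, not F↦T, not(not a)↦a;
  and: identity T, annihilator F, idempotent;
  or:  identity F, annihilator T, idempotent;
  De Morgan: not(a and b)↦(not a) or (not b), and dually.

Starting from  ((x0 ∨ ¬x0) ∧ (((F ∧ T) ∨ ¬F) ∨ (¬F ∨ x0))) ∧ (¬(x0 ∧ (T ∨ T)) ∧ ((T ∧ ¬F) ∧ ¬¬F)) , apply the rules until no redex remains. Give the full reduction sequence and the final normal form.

Answer: normal form = F  (in 16 steps)

Working:
  start: ((x0 ∨ ¬x0) ∧ (((F ∧ T) ∨ ¬F) ∨ (¬F ∨ x0))) ∧ (¬(x0 ∧ (T ∨ T)) ∧ ((T ∧ ¬F) ∧ ¬¬F))
  step 1: ((x0 ∨ ¬x0) ∧ ((F ∨ ¬F) ∨ (¬F ∨ x0))) ∧ (¬(x0 ∧ (T ∨ T)) ∧ ((T ∧ ¬F) ∧ ¬¬F))
  step 2: ((x0 ∨ ¬x0) ∧ (¬F ∨ (¬F ∨ x0))) ∧ (¬(x0 ∧ (T ∨ T)) ∧ ((T ∧ ¬F) ∧ ¬¬F))
  step 3: ((x0 ∨ ¬x0) ∧ (T ∨ (¬F ∨ x0))) ∧ (¬(x0 ∧ (T ∨ T)) ∧ ((T ∧ ¬F) ∧ ¬¬F))
  step 4: ((x0 ∨ ¬x0) ∧ T) ∧ (¬(x0 ∧ (T ∨ T)) ∧ ((T ∧ ¬F) ∧ ¬¬F))
  step 5: (x0 ∨ ¬x0) ∧ (¬(x0 ∧ (T ∨ T)) ∧ ((T ∧ ¬F) ∧ ¬¬F))
  step 6: (x0 ∨ ¬x0) ∧ ((¬x0 ∨ ¬(T ∨ T)) ∧ ((T ∧ ¬F) ∧ ¬¬F))
  step 7: (x0 ∨ ¬x0) ∧ ((¬x0 ∨ (¬T ∧ ¬T)) ∧ ((T ∧ ¬F) ∧ ¬¬F))
  step 8: (x0 ∨ ¬x0) ∧ ((¬x0 ∨ ¬T) ∧ ((T ∧ ¬F) ∧ ¬¬F))
  step 9: (x0 ∨ ¬x0) ∧ ((¬x0 ∨ F) ∧ ((T ∧ ¬F) ∧ ¬¬F))
  step 10: (x0 ∨ ¬x0) ∧ (¬x0 ∧ ((T ∧ ¬F) ∧ ¬¬F))
  step 11: (x0 ∨ ¬x0) ∧ (¬x0 ∧ (¬F ∧ ¬¬F))
  step 12: (x0 ∨ ¬x0) ∧ (¬x0 ∧ (T ∧ ¬¬F))
  step 13: (x0 ∨ ¬x0) ∧ (¬x0 ∧ ¬¬F)
  step 14: (x0 ∨ ¬x0) ∧ (¬x0 ∧ F)
  step 15: (x0 ∨ ¬x0) ∧ F
  step 16: F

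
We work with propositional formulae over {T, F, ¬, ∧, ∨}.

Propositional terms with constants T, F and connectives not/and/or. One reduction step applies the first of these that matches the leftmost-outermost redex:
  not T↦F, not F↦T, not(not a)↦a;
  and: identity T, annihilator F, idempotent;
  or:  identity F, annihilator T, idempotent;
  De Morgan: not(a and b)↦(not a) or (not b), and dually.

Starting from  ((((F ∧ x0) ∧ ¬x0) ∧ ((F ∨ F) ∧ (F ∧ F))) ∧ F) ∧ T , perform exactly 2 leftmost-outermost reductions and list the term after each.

  start: ((((F ∧ x0) ∧ ¬x0) ∧ ((F ∨ F) ∧ (F ∧ F))) ∧ F) ∧ T
  [1] (((F ∧ x0) ∧ ¬x0) ∧ ((F ∨ F) ∧ (F ∧ F))) ∧ F
  [2] F

Answer: after 2 steps: F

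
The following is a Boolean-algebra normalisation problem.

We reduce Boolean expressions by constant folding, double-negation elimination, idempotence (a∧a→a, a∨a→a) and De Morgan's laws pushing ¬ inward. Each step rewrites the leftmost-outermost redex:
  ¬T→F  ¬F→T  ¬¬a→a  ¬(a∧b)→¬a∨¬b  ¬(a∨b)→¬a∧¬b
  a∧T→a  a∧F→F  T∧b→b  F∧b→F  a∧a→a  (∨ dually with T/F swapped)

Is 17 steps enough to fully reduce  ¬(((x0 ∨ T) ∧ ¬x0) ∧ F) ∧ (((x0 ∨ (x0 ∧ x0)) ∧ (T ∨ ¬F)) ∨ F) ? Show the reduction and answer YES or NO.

  start: ¬(((x0 ∨ T) ∧ ¬x0) ∧ F) ∧ (((x0 ∨ (x0 ∧ x0)) ∧ (T ∨ ¬F)) ∨ F)
  step 1: (¬((x0 ∨ T) ∧ ¬x0) ∨ ¬F) ∧ (((x0 ∨ (x0 ∧ x0)) ∧ (T ∨ ¬F)) ∨ F)
  step 2: ((¬(x0 ∨ T) ∨ ¬¬x0) ∨ ¬F) ∧ (((x0 ∨ (x0 ∧ x0)) ∧ (T ∨ ¬F)) ∨ F)
  step 3: (((¬x0 ∧ ¬T) ∨ ¬¬x0) ∨ ¬F) ∧ (((x0 ∨ (x0 ∧ x0)) ∧ (T ∨ ¬F)) ∨ F)
  step 4: (((¬x0 ∧ F) ∨ ¬¬x0) ∨ ¬F) ∧ (((x0 ∨ (x0 ∧ x0)) ∧ (T ∨ ¬F)) ∨ F)
  step 5: ((F ∨ ¬¬x0) ∨ ¬F) ∧ (((x0 ∨ (x0 ∧ x0)) ∧ (T ∨ ¬F)) ∨ F)
  step 6: (¬¬x0 ∨ ¬F) ∧ (((x0 ∨ (x0 ∧ x0)) ∧ (T ∨ ¬F)) ∨ F)
  step 7: (x0 ∨ ¬F) ∧ (((x0 ∨ (x0 ∧ x0)) ∧ (T ∨ ¬F)) ∨ F)
  step 8: (x0 ∨ T) ∧ (((x0 ∨ (x0 ∧ x0)) ∧ (T ∨ ¬F)) ∨ F)
  step 9: T ∧ (((x0 ∨ (x0 ∧ x0)) ∧ (T ∨ ¬F)) ∨ F)
  step 10: ((x0 ∨ (x0 ∧ x0)) ∧ (T ∨ ¬F)) ∨ F
  step 11: (x0 ∨ (x0 ∧ x0)) ∧ (T ∨ ¬F)
  step 12: (x0 ∨ x0) ∧ (T ∨ ¬F)
  step 13: x0 ∧ (T ∨ ¬F)
  step 14: x0 ∧ T
  step 15: x0

Answer: YES — reaches normal form x0 in 15 ≤ 17 steps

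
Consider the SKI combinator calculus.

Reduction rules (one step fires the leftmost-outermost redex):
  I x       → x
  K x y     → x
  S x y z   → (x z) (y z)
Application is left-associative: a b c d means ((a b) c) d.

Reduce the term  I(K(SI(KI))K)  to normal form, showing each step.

  start: I(K(SI(KI))K)
  step 1: K(SI(KI))K
  step 2: SI(KI)

Answer: normal form = SI(KI)  (in 2 steps)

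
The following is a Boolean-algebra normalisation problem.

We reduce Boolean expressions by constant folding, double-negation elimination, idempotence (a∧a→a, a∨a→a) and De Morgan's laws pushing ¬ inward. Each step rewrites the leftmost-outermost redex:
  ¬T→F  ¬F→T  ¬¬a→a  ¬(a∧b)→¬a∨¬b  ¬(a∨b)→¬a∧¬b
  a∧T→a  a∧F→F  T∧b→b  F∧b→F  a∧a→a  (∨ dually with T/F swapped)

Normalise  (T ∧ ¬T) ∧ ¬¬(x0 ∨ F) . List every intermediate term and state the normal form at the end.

Answer: normal form = F  (in 3 steps)

Reduction:
  start: (T ∧ ¬T) ∧ ¬¬(x0 ∨ F)
  step 1: ¬T ∧ ¬¬(x0 ∨ F)
  step 2: F ∧ ¬¬(x0 ∨ F)
  step 3: F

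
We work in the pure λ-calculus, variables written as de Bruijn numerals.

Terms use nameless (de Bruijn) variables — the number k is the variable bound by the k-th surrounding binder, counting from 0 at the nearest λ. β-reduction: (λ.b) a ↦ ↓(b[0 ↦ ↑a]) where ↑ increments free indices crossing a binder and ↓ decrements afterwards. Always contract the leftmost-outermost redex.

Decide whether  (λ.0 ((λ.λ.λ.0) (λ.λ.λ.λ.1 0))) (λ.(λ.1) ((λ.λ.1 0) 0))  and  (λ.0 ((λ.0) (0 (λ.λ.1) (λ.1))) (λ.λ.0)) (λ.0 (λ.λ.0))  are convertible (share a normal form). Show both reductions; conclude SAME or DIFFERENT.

Answer: SAME — A ⇓ λ.λ.0, B ⇓ λ.λ.0

Reduction:
Term A:
  start: (λ.0 ((λ.λ.λ.0) (λ.λ.λ.λ.1 0))) (λ.(λ.1) ((λ.λ.1 0) 0))
  step 1: (λ.(λ.1) ((λ.λ.1 0) 0)) ((λ.λ.λ.0) (λ.λ.λ.λ.1 0))
  step 2: (λ.(λ.λ.λ.0) (λ.λ.λ.λ.1 0)) ((λ.λ.1 0) ((λ.λ.λ.0) (λ.λ.λ.λ.1 0)))
  step 3: (λ.λ.λ.0) (λ.λ.λ.λ.1 0)
  step 4: λ.λ.0

Term B:
  start: (λ.0 ((λ.0) (0 (λ.λ.1) (λ.1))) (λ.λ.0)) (λ.0 (λ.λ.0))
  step 1: (λ.0 (λ.λ.0)) ((λ.0) ((λ.0 (λ.λ.0)) (λ.λ.1) (λ.λ.0 (λ.λ.0)))) (λ.λ.0)
  step 2: (λ.0) ((λ.0 (λ.λ.0)) (λ.λ.1) (λ.λ.0 (λ.λ.0))) (λ.λ.0) (λ.λ.0)
  step 3: (λ.0 (λ.λ.0)) (λ.λ.1) (λ.λ.0 (λ.λ.0)) (λ.λ.0) (λ.λ.0)
  step 4: (λ.λ.1) (λ.λ.0) (λ.λ.0 (λ.λ.0)) (λ.λ.0) (λ.λ.0)
  step 5: (λ.λ.λ.0) (λ.λ.0 (λ.λ.0)) (λ.λ.0) (λ.λ.0)
  step 6: (λ.λ.0) (λ.λ.0) (λ.λ.0)
  step 7: (λ.0) (λ.λ.0)
  step 8: λ.λ.0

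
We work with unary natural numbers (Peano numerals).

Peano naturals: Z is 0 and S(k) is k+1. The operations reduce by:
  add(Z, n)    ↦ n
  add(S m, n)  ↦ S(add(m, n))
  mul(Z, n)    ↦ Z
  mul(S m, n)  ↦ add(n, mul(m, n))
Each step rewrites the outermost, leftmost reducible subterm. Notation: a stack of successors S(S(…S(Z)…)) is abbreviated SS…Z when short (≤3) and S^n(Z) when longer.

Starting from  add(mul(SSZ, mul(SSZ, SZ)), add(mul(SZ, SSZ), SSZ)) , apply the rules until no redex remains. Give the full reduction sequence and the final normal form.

  start: add(mul(SSZ, mul(SSZ, SZ)), add(mul(SZ, SSZ), SSZ))
  →1  add(add(mul(SSZ, SZ), mul(SZ, mul(SSZ, SZ))), add(mul(SZ, SSZ), SSZ))
  →2  add(add(add(SZ, mul(SZ, SZ)), mul(SZ, mul(SSZ, SZ))), add(mul(SZ, SSZ), SSZ))
  →3  add(add(S(add(Z, mul(SZ, SZ))), mul(SZ, mul(SSZ, SZ))), add(mul(SZ, SSZ), SSZ))
  →4  add(S(add(add(Z, mul(SZ, SZ)), mul(SZ, mul(SSZ, SZ)))), add(mul(SZ, SSZ), SSZ))
  →5  S(add(add(add(Z, mul(SZ, SZ)), mul(SZ, mul(SSZ, SZ))), add(mul(SZ, SSZ), SSZ)))
  →6  S(add(add(mul(SZ, SZ), mul(SZ, mul(SSZ, SZ))), add(mul(SZ, SSZ), SSZ)))
  →7  S(add(add(add(SZ, mul(Z, SZ)), mul(SZ, mul(SSZ, SZ))), add(mul(SZ, SSZ), SSZ)))
  →8  S(add(add(S(add(Z, mul(Z, SZ))), mul(SZ, mul(SSZ, SZ))), add(mul(SZ, SSZ), SSZ)))
  →9  S(add(S(add(add(Z, mul(Z, SZ)), mul(SZ, mul(SSZ, SZ)))), add(mul(SZ, SSZ), SSZ)))
  →10  S(S(add(add(add(Z, mul(Z, SZ)), mul(SZ, mul(SSZ, SZ))), add(mul(SZ, SSZ), SSZ))))
  →11  S(S(add(add(mul(Z, SZ), mul(SZ, mul(SSZ, SZ))), add(mul(SZ, SSZ), SSZ))))
  →12  S(S(add(add(Z, mul(SZ, mul(SSZ, SZ))), add(mul(SZ, SSZ), SSZ))))
  →13  S(S(add(mul(SZ, mul(SSZ, SZ)), add(mul(SZ, SSZ), SSZ))))
  →14  S(S(add(add(mul(SSZ, SZ), mul(Z, mul(SSZ, SZ))), add(mul(SZ, SSZ), SSZ))))
  →15  S(S(add(add(add(SZ, mul(SZ, SZ)), mul(Z, mul(SSZ, SZ))), add(mul(SZ, SSZ), SSZ))))
  →16  S(S(add(add(S(add(Z, mul(SZ, SZ))), mul(Z, mul(SSZ, SZ))), add(mul(SZ, SSZ), SSZ))))
  →17  S(S(add(S(add(add(Z, mul(SZ, SZ)), mul(Z, mul(SSZ, SZ)))), add(mul(SZ, SSZ), SSZ))))
  →18  S(S(S(add(add(add(Z, mul(SZ, SZ)), mul(Z, mul(SSZ, SZ))), add(mul(SZ, SSZ), SSZ)))))
  →19  S(S(S(add(add(mul(SZ, SZ), mul(Z, mul(SSZ, SZ))), add(mul(SZ, SSZ), SSZ)))))
  →20  S(S(S(add(add(add(SZ, mul(Z, SZ)), mul(Z, mul(SSZ, SZ))), add(mul(SZ, SSZ), SSZ)))))
  →21  S(S(S(add(add(S(add(Z, mul(Z, SZ))), mul(Z, mul(SSZ, SZ))), add(mul(SZ, SSZ), SSZ)))))
  →22  S(S(S(add(S(add(add(Z, mul(Z, SZ)), mul(Z, mul(SSZ, SZ)))), add(mul(SZ, SSZ), SSZ)))))
  →23  S(S(S(S(add(add(add(Z, mul(Z, SZ)), mul(Z, mul(SSZ, SZ))), add(mul(SZ, SSZ), SSZ))))))
  →24  S(S(S(S(add(add(mul(Z, SZ), mul(Z, mul(SSZ, SZ))), add(mul(SZ, SSZ), SSZ))))))
  →25  S(S(S(S(add(add(Z, mul(Z, mul(SSZ, SZ))), add(mul(SZ, SSZ), SSZ))))))
  →26  S(S(S(S(add(mul(Z, mul(SSZ, SZ)), add(mul(SZ, SSZ), SSZ))))))
  →27  S(S(S(S(add(Z, add(mul(SZ, SSZ), SSZ))))))
  →28  S(S(S(S(add(mul(SZ, SSZ), SSZ)))))
  →29  S(S(S(S(add(add(SSZ, mul(Z, SSZ)), SSZ)))))
  →30  S(S(S(S(add(S(add(SZ, mul(Z, SSZ))), SSZ)))))
  →31  S(S(S(S(S(add(add(SZ, mul(Z, SSZ)), SSZ))))))
  →32  S(S(S(S(S(add(S(add(Z, mul(Z, SSZ))), SSZ))))))
  →33  S(S(S(S(S(S(add(add(Z, mul(Z, SSZ)), SSZ)))))))
  →34  S(S(S(S(S(S(add(mul(Z, SSZ), SSZ)))))))
  →35  S(S(S(S(S(S(add(Z, SSZ)))))))
  →36  S^8(Z)

Answer: normal form = S^8(Z)  (in 36 steps)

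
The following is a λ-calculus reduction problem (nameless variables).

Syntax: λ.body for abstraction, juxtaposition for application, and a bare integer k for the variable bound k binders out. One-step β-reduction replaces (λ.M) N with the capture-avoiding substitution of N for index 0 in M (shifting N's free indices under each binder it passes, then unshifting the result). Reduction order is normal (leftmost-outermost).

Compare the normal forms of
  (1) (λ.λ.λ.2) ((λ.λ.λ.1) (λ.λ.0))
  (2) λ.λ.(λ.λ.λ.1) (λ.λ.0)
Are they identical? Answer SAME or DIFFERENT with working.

Answer: SAME — A ⇓ λ.λ.λ.λ.1, B ⇓ λ.λ.λ.λ.1

Derivation:
Term A:
  start: (λ.λ.λ.2) ((λ.λ.λ.1) (λ.λ.0))
  [1] λ.λ.(λ.λ.λ.1) (λ.λ.0)
  [2] λ.λ.λ.λ.1

Term B:
  start: λ.λ.(λ.λ.λ.1) (λ.λ.0)
  [1] λ.λ.λ.λ.1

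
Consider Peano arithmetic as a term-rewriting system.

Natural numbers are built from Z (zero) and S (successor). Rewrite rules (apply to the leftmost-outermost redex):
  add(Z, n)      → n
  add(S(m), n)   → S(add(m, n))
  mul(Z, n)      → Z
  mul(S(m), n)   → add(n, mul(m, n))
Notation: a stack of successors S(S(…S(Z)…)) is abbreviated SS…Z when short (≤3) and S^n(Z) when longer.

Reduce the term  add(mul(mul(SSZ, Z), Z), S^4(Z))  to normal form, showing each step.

Answer: normal form = S^4(Z)  (in 7 steps)

Reduction:
  start: add(mul(mul(SSZ, Z), Z), S^4(Z))
  step 1: add(mul(add(Z, mul(SZ, Z)), Z), S^4(Z))
  step 2: add(mul(mul(SZ, Z), Z), S^4(Z))
  step 3: add(mul(add(Z, mul(Z, Z)), Z), S^4(Z))
  step 4: add(mul(mul(Z, Z), Z), S^4(Z))
  step 5: add(mul(Z, Z), S^4(Z))
  step 6: add(Z, S^4(Z))
  step 7: S^4(Z)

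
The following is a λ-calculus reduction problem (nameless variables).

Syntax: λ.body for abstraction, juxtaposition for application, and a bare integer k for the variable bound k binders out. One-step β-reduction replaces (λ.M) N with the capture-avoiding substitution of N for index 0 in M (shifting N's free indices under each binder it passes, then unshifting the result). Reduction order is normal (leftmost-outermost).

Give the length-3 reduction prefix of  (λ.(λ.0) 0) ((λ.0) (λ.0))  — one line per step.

  start: (λ.(λ.0) 0) ((λ.0) (λ.0))
  →1  (λ.0) ((λ.0) (λ.0))
  →2  (λ.0) (λ.0)
  →3  λ.0

Answer: after 3 steps: λ.0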